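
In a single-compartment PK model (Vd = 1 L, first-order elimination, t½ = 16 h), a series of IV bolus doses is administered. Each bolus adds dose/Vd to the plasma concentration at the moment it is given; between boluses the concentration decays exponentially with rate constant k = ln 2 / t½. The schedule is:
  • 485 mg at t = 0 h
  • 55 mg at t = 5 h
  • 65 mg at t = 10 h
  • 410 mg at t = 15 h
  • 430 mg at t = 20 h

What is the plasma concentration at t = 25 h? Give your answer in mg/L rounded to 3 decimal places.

k = ln 2 / 16 = 0.04332 per h
Dose 1 (485 mg at t=0 h): 485·exp(−0.04332·25) = 164.203 mg/L
Dose 2 (55 mg at t=5 h): 55·exp(−0.04332·20) = 23.125 mg/L
Dose 3 (65 mg at t=10 h): 65·exp(−0.04332·15) = 33.939 mg/L
Dose 4 (410 mg at t=15 h): 410·exp(−0.04332·10) = 265.852 mg/L
Dose 5 (430 mg at t=20 h): 430·exp(−0.04332·5) = 346.255 mg/L
C(25) = 164.203 + 23.125 + 33.939 + 265.852 + 346.255 = 833.375 mg/L

833.375 mg/L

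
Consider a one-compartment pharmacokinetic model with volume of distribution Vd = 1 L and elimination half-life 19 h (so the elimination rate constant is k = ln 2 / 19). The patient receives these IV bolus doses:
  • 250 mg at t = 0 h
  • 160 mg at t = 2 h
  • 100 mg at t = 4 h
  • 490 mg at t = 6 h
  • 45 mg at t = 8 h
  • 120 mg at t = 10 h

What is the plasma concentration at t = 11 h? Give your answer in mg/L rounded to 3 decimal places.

k = ln 2 / 19 = 0.03648 per h
Dose 1 (250 mg at t=0 h): 250·exp(−0.03648·11) = 167.363 mg/L
Dose 2 (160 mg at t=2 h): 160·exp(−0.03648·9) = 115.220 mg/L
Dose 3 (100 mg at t=4 h): 100·exp(−0.03648·7) = 77.463 mg/L
Dose 4 (490 mg at t=6 h): 490·exp(−0.03648·5) = 408.298 mg/L
Dose 5 (45 mg at t=8 h): 45·exp(−0.03648·3) = 40.335 mg/L
Dose 6 (120 mg at t=10 h): 120·exp(−0.03648·1) = 115.701 mg/L
C(11) = 167.363 + 115.220 + 77.463 + 408.298 + 40.335 + 115.701 = 924.380 mg/L

924.380 mg/L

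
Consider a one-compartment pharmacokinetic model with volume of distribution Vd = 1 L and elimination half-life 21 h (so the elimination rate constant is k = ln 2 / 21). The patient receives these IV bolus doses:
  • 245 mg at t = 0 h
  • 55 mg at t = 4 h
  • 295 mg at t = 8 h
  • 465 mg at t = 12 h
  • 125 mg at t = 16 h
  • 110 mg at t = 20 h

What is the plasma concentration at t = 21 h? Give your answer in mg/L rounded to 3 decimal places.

903.861 mg/L

k = ln 2 / 21 = 0.03301 per h
Dose 1 (245 mg at t=0 h): 245·exp(−0.03301·21) = 122.500 mg/L
Dose 2 (55 mg at t=4 h): 55·exp(−0.03301·17) = 31.381 mg/L
Dose 3 (295 mg at t=8 h): 295·exp(−0.03301·13) = 192.075 mg/L
Dose 4 (465 mg at t=12 h): 465·exp(−0.03301·9) = 345.494 mg/L
Dose 5 (125 mg at t=16 h): 125·exp(−0.03301·5) = 105.983 mg/L
Dose 6 (110 mg at t=20 h): 110·exp(−0.03301·1) = 106.428 mg/L
C(21) = 122.500 + 31.381 + 192.075 + 345.494 + 105.983 + 106.428 = 903.861 mg/L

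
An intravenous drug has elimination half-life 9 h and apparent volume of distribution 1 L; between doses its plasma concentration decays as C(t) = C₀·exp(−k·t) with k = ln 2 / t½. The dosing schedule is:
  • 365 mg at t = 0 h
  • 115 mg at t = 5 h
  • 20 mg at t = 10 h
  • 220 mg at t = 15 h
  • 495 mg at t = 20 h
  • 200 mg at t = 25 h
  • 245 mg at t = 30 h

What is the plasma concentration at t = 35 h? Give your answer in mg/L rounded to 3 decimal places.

k = ln 2 / 9 = 0.07702 per h
Dose 1 (365 mg at t=0 h): 365·exp(−0.07702·35) = 24.639 mg/L
Dose 2 (115 mg at t=5 h): 115·exp(−0.07702·30) = 11.409 mg/L
Dose 3 (20 mg at t=10 h): 20·exp(−0.07702·25) = 2.916 mg/L
Dose 4 (220 mg at t=15 h): 220·exp(−0.07702·20) = 47.148 mg/L
Dose 5 (495 mg at t=20 h): 495·exp(−0.07702·15) = 155.915 mg/L
Dose 6 (200 mg at t=25 h): 200·exp(−0.07702·10) = 92.587 mg/L
Dose 7 (245 mg at t=30 h): 245·exp(−0.07702·5) = 166.697 mg/L
C(35) = 24.639 + 11.409 + 2.916 + 47.148 + 155.915 + 92.587 + 166.697 = 501.313 mg/L

501.313 mg/L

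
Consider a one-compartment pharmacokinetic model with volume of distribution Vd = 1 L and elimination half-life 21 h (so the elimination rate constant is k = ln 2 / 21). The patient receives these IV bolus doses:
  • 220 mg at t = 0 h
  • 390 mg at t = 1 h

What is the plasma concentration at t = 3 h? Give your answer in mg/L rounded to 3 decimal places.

564.345 mg/L

k = ln 2 / 21 = 0.03301 per h
Dose 1 (220 mg at t=0 h): 220·exp(−0.03301·3) = 199.259 mg/L
Dose 2 (390 mg at t=1 h): 390·exp(−0.03301·2) = 365.086 mg/L
C(3) = 199.259 + 365.086 = 564.345 mg/L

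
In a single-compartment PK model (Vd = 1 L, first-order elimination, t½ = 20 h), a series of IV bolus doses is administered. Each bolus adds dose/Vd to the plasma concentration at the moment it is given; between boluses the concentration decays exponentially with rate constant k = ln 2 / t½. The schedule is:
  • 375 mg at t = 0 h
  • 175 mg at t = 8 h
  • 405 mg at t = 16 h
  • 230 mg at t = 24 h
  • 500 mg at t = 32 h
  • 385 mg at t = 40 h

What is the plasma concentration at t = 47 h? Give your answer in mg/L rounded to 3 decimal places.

k = ln 2 / 20 = 0.03466 per h
Dose 1 (375 mg at t=0 h): 375·exp(−0.03466·47) = 73.555 mg/L
Dose 2 (175 mg at t=8 h): 175·exp(−0.03466·39) = 45.293 mg/L
Dose 3 (405 mg at t=16 h): 405·exp(−0.03466·31) = 138.312 mg/L
Dose 4 (230 mg at t=24 h): 230·exp(−0.03466·23) = 103.644 mg/L
Dose 5 (500 mg at t=32 h): 500·exp(−0.03466·15) = 297.302 mg/L
Dose 6 (385 mg at t=40 h): 385·exp(−0.03466·7) = 302.065 mg/L
C(47) = 73.555 + 45.293 + 138.312 + 103.644 + 297.302 + 302.065 = 960.170 mg/L

960.170 mg/L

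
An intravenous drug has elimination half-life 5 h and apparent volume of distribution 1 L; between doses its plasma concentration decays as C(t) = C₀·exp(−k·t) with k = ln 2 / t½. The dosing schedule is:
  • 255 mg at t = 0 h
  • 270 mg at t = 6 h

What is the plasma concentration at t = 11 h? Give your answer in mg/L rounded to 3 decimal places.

190.498 mg/L

k = ln 2 / 5 = 0.13863 per h
Dose 1 (255 mg at t=0 h): 255·exp(−0.13863·11) = 55.498 mg/L
Dose 2 (270 mg at t=6 h): 270·exp(−0.13863·5) = 135.000 mg/L
C(11) = 55.498 + 135.000 = 190.498 mg/L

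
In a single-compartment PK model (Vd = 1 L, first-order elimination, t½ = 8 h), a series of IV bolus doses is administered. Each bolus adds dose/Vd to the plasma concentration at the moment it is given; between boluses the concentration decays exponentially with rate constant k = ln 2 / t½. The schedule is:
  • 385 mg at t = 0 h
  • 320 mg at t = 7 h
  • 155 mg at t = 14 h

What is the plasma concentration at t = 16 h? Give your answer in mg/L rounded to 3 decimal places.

k = ln 2 / 8 = 0.08664 per h
Dose 1 (385 mg at t=0 h): 385·exp(−0.08664·16) = 96.250 mg/L
Dose 2 (320 mg at t=7 h): 320·exp(−0.08664·9) = 146.721 mg/L
Dose 3 (155 mg at t=14 h): 155·exp(−0.08664·2) = 130.339 mg/L
C(16) = 96.250 + 146.721 + 130.339 = 373.310 mg/L

373.310 mg/L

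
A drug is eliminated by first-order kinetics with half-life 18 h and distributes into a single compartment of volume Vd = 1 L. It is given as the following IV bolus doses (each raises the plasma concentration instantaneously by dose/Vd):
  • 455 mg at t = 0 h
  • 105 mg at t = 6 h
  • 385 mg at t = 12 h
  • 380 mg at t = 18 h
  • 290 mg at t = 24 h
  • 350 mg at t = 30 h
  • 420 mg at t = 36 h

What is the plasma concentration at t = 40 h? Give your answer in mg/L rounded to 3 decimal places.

1174.505 mg/L

k = ln 2 / 18 = 0.03851 per h
Dose 1 (455 mg at t=0 h): 455·exp(−0.03851·40) = 97.512 mg/L
Dose 2 (105 mg at t=6 h): 105·exp(−0.03851·34) = 28.352 mg/L
Dose 3 (385 mg at t=12 h): 385·exp(−0.03851·28) = 130.976 mg/L
Dose 4 (380 mg at t=18 h): 380·exp(−0.03851·22) = 162.876 mg/L
Dose 5 (290 mg at t=24 h): 290·exp(−0.03851·16) = 156.609 mg/L
Dose 6 (350 mg at t=30 h): 350·exp(−0.03851·10) = 238.138 mg/L
Dose 7 (420 mg at t=36 h): 420·exp(−0.03851·4) = 360.042 mg/L
C(40) = 97.512 + 28.352 + 130.976 + 162.876 + 156.609 + 238.138 + 360.042 = 1174.505 mg/L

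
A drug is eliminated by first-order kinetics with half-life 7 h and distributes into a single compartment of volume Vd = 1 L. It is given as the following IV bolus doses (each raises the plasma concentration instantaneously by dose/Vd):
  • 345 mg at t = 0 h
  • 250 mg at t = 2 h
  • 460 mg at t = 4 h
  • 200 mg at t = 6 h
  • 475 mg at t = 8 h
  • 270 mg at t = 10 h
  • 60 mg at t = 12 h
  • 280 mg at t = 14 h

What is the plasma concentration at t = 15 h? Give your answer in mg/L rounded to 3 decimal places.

1084.186 mg/L

k = ln 2 / 7 = 0.09902 per h
Dose 1 (345 mg at t=0 h): 345·exp(−0.09902·15) = 78.119 mg/L
Dose 2 (250 mg at t=2 h): 250·exp(−0.09902·13) = 69.006 mg/L
Dose 3 (460 mg at t=4 h): 460·exp(−0.09902·11) = 154.779 mg/L
Dose 4 (200 mg at t=6 h): 200·exp(−0.09902·9) = 82.034 mg/L
Dose 5 (475 mg at t=8 h): 475·exp(−0.09902·7) = 237.500 mg/L
Dose 6 (270 mg at t=10 h): 270·exp(−0.09902·5) = 164.567 mg/L
Dose 7 (60 mg at t=12 h): 60·exp(−0.09902·3) = 44.580 mg/L
Dose 8 (280 mg at t=14 h): 280·exp(−0.09902·1) = 253.603 mg/L
C(15) = 78.119 + 69.006 + 154.779 + 82.034 + 237.500 + 164.567 + 44.580 + 253.603 = 1084.186 mg/L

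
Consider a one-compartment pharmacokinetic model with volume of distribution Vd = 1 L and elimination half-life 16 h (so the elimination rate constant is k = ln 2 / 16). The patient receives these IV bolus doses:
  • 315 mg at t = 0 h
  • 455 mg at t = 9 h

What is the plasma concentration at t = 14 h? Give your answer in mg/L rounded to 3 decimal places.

538.142 mg/L

k = ln 2 / 16 = 0.04332 per h
Dose 1 (315 mg at t=0 h): 315·exp(−0.04332·14) = 171.755 mg/L
Dose 2 (455 mg at t=9 h): 455·exp(−0.04332·5) = 366.387 mg/L
C(14) = 171.755 + 366.387 = 538.142 mg/L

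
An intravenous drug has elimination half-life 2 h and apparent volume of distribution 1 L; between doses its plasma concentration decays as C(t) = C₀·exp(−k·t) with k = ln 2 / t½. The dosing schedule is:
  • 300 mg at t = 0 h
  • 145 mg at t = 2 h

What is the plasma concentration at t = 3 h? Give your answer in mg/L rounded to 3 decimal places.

208.597 mg/L

k = ln 2 / 2 = 0.34657 per h
Dose 1 (300 mg at t=0 h): 300·exp(−0.34657·3) = 106.066 mg/L
Dose 2 (145 mg at t=2 h): 145·exp(−0.34657·1) = 102.530 mg/L
C(3) = 106.066 + 102.530 = 208.597 mg/L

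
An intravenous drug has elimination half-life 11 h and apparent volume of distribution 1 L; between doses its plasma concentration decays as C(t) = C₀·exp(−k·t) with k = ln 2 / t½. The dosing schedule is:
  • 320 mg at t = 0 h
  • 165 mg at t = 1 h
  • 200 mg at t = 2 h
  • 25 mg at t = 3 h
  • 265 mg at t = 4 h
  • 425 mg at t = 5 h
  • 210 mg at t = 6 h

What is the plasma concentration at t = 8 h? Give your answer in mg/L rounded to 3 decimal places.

1197.611 mg/L

k = ln 2 / 11 = 0.06301 per h
Dose 1 (320 mg at t=0 h): 320·exp(−0.06301·8) = 193.294 mg/L
Dose 2 (165 mg at t=1 h): 165·exp(−0.06301·7) = 106.150 mg/L
Dose 3 (200 mg at t=2 h): 200·exp(−0.06301·6) = 137.035 mg/L
Dose 4 (25 mg at t=3 h): 25·exp(−0.06301·5) = 18.244 mg/L
Dose 5 (265 mg at t=4 h): 265·exp(−0.06301·4) = 205.959 mg/L
Dose 6 (425 mg at t=5 h): 425·exp(−0.06301·3) = 351.795 mg/L
Dose 7 (210 mg at t=6 h): 210·exp(−0.06301·2) = 185.134 mg/L
C(8) = 193.294 + 106.150 + 137.035 + 18.244 + 205.959 + 351.795 + 185.134 = 1197.611 mg/L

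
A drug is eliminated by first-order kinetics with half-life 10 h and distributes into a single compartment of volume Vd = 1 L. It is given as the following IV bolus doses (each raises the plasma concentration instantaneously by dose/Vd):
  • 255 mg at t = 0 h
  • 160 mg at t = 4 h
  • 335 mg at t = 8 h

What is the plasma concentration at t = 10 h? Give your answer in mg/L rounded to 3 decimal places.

524.695 mg/L

k = ln 2 / 10 = 0.06931 per h
Dose 1 (255 mg at t=0 h): 255·exp(−0.06931·10) = 127.500 mg/L
Dose 2 (160 mg at t=4 h): 160·exp(−0.06931·6) = 105.561 mg/L
Dose 3 (335 mg at t=8 h): 335·exp(−0.06931·2) = 291.634 mg/L
C(10) = 127.500 + 105.561 + 291.634 = 524.695 mg/L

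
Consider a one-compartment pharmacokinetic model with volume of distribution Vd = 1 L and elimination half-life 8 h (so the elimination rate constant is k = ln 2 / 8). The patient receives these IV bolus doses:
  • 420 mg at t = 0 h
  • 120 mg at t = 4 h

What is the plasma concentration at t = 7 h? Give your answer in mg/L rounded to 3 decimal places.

321.539 mg/L

k = ln 2 / 8 = 0.08664 per h
Dose 1 (420 mg at t=0 h): 420·exp(−0.08664·7) = 229.007 mg/L
Dose 2 (120 mg at t=4 h): 120·exp(−0.08664·3) = 92.533 mg/L
C(7) = 229.007 + 92.533 = 321.539 mg/L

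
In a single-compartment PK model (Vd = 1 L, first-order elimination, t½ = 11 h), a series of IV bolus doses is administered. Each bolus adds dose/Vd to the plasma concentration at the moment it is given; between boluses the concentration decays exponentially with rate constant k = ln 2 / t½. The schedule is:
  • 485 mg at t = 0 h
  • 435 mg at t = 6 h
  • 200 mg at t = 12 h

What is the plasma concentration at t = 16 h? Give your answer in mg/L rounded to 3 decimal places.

k = ln 2 / 11 = 0.06301 per h
Dose 1 (485 mg at t=0 h): 485·exp(−0.06301·16) = 176.962 mg/L
Dose 2 (435 mg at t=6 h): 435·exp(−0.06301·10) = 231.646 mg/L
Dose 3 (200 mg at t=12 h): 200·exp(−0.06301·4) = 155.441 mg/L
C(16) = 176.962 + 231.646 + 155.441 = 564.049 mg/L

564.049 mg/L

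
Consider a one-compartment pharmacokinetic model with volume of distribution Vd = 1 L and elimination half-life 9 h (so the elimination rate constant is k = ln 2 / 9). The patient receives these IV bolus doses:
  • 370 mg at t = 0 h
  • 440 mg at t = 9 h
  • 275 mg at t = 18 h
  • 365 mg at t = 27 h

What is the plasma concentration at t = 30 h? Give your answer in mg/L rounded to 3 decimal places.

k = ln 2 / 9 = 0.07702 per h
Dose 1 (370 mg at t=0 h): 370·exp(−0.07702·30) = 36.709 mg/L
Dose 2 (440 mg at t=9 h): 440·exp(−0.07702·21) = 87.307 mg/L
Dose 3 (275 mg at t=18 h): 275·exp(−0.07702·12) = 109.134 mg/L
Dose 4 (365 mg at t=27 h): 365·exp(−0.07702·3) = 289.701 mg/L
C(30) = 36.709 + 87.307 + 109.134 + 289.701 = 522.850 mg/L

522.850 mg/L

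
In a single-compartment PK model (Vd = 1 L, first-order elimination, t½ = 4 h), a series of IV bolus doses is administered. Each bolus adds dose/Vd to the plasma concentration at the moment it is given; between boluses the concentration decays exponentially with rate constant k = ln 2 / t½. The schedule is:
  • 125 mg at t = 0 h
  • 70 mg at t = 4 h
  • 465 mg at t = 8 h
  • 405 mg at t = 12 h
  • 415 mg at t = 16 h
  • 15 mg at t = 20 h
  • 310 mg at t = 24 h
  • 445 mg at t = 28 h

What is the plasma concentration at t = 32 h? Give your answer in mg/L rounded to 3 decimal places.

k = ln 2 / 4 = 0.17329 per h
Dose 1 (125 mg at t=0 h): 125·exp(−0.17329·32) = 0.488 mg/L
Dose 2 (70 mg at t=4 h): 70·exp(−0.17329·28) = 0.547 mg/L
Dose 3 (465 mg at t=8 h): 465·exp(−0.17329·24) = 7.266 mg/L
Dose 4 (405 mg at t=12 h): 405·exp(−0.17329·20) = 12.656 mg/L
Dose 5 (415 mg at t=16 h): 415·exp(−0.17329·16) = 25.938 mg/L
Dose 6 (15 mg at t=20 h): 15·exp(−0.17329·12) = 1.875 mg/L
Dose 7 (310 mg at t=24 h): 310·exp(−0.17329·8) = 77.500 mg/L
Dose 8 (445 mg at t=28 h): 445·exp(−0.17329·4) = 222.500 mg/L
C(32) = 0.488 + 0.547 + 7.266 + 12.656 + 25.938 + 1.875 + 77.500 + 222.500 = 348.770 mg/L

348.770 mg/L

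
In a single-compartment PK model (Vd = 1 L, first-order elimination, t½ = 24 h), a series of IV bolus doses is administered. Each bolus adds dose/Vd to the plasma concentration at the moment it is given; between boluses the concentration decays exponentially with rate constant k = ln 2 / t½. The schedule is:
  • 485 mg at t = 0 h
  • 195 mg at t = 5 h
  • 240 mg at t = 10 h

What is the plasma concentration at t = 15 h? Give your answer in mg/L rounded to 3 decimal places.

k = ln 2 / 24 = 0.02888 per h
Dose 1 (485 mg at t=0 h): 485·exp(−0.02888·15) = 314.484 mg/L
Dose 2 (195 mg at t=5 h): 195·exp(−0.02888·10) = 146.085 mg/L
Dose 3 (240 mg at t=10 h): 240·exp(−0.02888·5) = 207.729 mg/L
C(15) = 314.484 + 146.085 + 207.729 = 668.297 mg/L

668.297 mg/L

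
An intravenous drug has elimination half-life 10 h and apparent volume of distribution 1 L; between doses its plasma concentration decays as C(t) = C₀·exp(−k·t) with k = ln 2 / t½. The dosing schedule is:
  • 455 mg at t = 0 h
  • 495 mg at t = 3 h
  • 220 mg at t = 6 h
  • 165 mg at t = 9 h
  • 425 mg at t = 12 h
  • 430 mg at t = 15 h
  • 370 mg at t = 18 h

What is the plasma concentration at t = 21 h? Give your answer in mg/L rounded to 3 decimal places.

k = ln 2 / 10 = 0.06931 per h
Dose 1 (455 mg at t=0 h): 455·exp(−0.06931·21) = 106.133 mg/L
Dose 2 (495 mg at t=3 h): 495·exp(−0.06931·18) = 142.151 mg/L
Dose 3 (220 mg at t=6 h): 220·exp(−0.06931·15) = 77.782 mg/L
Dose 4 (165 mg at t=9 h): 165·exp(−0.06931·12) = 71.820 mg/L
Dose 5 (425 mg at t=12 h): 425·exp(−0.06931·9) = 227.752 mg/L
Dose 6 (430 mg at t=15 h): 430·exp(−0.06931·6) = 283.694 mg/L
Dose 7 (370 mg at t=18 h): 370·exp(−0.06931·3) = 300.533 mg/L
C(21) = 106.133 + 142.151 + 77.782 + 71.820 + 227.752 + 283.694 + 300.533 = 1209.866 mg/L

1209.866 mg/L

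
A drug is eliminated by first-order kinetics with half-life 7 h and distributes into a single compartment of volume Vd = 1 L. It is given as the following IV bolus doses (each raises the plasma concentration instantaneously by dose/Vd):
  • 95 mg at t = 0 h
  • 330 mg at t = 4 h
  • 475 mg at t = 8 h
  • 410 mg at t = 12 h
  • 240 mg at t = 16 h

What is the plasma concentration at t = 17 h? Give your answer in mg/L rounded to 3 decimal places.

k = ln 2 / 7 = 0.09902 per h
Dose 1 (95 mg at t=0 h): 95·exp(−0.09902·17) = 17.646 mg/L
Dose 2 (330 mg at t=4 h): 330·exp(−0.09902·13) = 91.087 mg/L
Dose 3 (475 mg at t=8 h): 475·exp(−0.09902·9) = 194.830 mg/L
Dose 4 (410 mg at t=12 h): 410·exp(−0.09902·5) = 249.898 mg/L
Dose 5 (240 mg at t=16 h): 240·exp(−0.09902·1) = 217.374 mg/L
C(17) = 17.646 + 91.087 + 194.830 + 249.898 + 217.374 = 770.835 mg/L

770.835 mg/L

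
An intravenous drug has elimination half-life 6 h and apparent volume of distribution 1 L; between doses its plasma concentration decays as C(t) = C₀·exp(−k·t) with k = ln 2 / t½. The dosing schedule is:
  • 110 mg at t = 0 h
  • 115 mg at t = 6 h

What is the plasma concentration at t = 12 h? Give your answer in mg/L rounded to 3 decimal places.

k = ln 2 / 6 = 0.11552 per h
Dose 1 (110 mg at t=0 h): 110·exp(−0.11552·12) = 27.500 mg/L
Dose 2 (115 mg at t=6 h): 115·exp(−0.11552·6) = 57.500 mg/L
C(12) = 27.500 + 57.500 = 85.000 mg/L

85.000 mg/L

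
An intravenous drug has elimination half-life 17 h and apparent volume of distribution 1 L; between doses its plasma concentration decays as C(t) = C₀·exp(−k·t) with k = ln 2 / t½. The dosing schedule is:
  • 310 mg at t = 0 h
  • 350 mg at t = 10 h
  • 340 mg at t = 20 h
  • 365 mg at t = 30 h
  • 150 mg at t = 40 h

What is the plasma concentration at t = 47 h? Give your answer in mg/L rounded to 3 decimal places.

k = ln 2 / 17 = 0.04077 per h
Dose 1 (310 mg at t=0 h): 310·exp(−0.04077·47) = 45.614 mg/L
Dose 2 (350 mg at t=10 h): 350·exp(−0.04077·37) = 77.426 mg/L
Dose 3 (340 mg at t=20 h): 340·exp(−0.04077·27) = 113.077 mg/L
Dose 4 (365 mg at t=30 h): 365·exp(−0.04077·17) = 182.500 mg/L
Dose 5 (150 mg at t=40 h): 150·exp(−0.04077·7) = 112.755 mg/L
C(47) = 45.614 + 77.426 + 113.077 + 182.500 + 112.755 = 531.372 mg/L

531.372 mg/L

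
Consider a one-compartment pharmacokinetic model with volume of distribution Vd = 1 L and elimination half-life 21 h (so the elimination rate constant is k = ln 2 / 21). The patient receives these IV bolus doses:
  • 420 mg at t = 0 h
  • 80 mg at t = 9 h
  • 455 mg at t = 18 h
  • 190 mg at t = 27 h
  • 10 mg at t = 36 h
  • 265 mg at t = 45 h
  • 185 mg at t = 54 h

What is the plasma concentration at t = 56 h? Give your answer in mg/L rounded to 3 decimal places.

648.527 mg/L

k = ln 2 / 21 = 0.03301 per h
Dose 1 (420 mg at t=0 h): 420·exp(−0.03301·56) = 66.146 mg/L
Dose 2 (80 mg at t=9 h): 80·exp(−0.03301·47) = 16.957 mg/L
Dose 3 (455 mg at t=18 h): 455·exp(−0.03301·38) = 129.805 mg/L
Dose 4 (190 mg at t=27 h): 190·exp(−0.03301·29) = 72.953 mg/L
Dose 5 (10 mg at t=36 h): 10·exp(−0.03301·20) = 5.168 mg/L
Dose 6 (265 mg at t=45 h): 265·exp(−0.03301·11) = 184.316 mg/L
Dose 7 (185 mg at t=54 h): 185·exp(−0.03301·2) = 173.182 mg/L
C(56) = 66.146 + 16.957 + 129.805 + 72.953 + 5.168 + 184.316 + 173.182 = 648.527 mg/L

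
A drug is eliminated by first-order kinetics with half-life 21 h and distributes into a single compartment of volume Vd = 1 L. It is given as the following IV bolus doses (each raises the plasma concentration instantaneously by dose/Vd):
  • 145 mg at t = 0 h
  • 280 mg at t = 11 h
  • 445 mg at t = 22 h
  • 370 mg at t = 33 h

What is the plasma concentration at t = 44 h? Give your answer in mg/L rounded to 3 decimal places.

k = ln 2 / 21 = 0.03301 per h
Dose 1 (145 mg at t=0 h): 145·exp(−0.03301·44) = 33.934 mg/L
Dose 2 (280 mg at t=11 h): 280·exp(−0.03301·33) = 94.213 mg/L
Dose 3 (445 mg at t=22 h): 445·exp(−0.03301·22) = 215.276 mg/L
Dose 4 (370 mg at t=33 h): 370·exp(−0.03301·11) = 257.347 mg/L
C(44) = 33.934 + 94.213 + 215.276 + 257.347 = 600.770 mg/L

600.770 mg/L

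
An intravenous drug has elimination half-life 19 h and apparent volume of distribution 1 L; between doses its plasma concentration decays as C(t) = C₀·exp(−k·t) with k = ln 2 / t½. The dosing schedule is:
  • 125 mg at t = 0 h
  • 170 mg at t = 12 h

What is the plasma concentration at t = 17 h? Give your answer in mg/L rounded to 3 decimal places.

208.885 mg/L

k = ln 2 / 19 = 0.03648 per h
Dose 1 (125 mg at t=0 h): 125·exp(−0.03648·17) = 67.231 mg/L
Dose 2 (170 mg at t=12 h): 170·exp(−0.03648·5) = 141.655 mg/L
C(17) = 67.231 + 141.655 = 208.885 mg/L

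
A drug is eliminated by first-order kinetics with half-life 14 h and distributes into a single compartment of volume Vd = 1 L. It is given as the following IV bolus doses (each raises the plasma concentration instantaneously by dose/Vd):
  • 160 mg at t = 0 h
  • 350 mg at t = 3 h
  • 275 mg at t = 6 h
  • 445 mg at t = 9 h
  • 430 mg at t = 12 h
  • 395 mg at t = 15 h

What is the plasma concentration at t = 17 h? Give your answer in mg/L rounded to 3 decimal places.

1396.404 mg/L

k = ln 2 / 14 = 0.04951 per h
Dose 1 (160 mg at t=0 h): 160·exp(−0.04951·17) = 68.958 mg/L
Dose 2 (350 mg at t=3 h): 350·exp(−0.04951·14) = 175.000 mg/L
Dose 3 (275 mg at t=6 h): 275·exp(−0.04951·11) = 159.518 mg/L
Dose 4 (445 mg at t=9 h): 445·exp(−0.04951·8) = 299.463 mg/L
Dose 5 (430 mg at t=12 h): 430·exp(−0.04951·5) = 335.705 mg/L
Dose 6 (395 mg at t=15 h): 395·exp(−0.04951·2) = 357.761 mg/L
C(17) = 68.958 + 175.000 + 159.518 + 299.463 + 335.705 + 357.761 = 1396.404 mg/L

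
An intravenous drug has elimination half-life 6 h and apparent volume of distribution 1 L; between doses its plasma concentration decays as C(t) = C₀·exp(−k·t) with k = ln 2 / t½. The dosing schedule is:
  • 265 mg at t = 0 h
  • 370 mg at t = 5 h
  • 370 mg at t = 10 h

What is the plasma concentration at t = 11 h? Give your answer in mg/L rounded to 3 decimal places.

k = ln 2 / 6 = 0.11552 per h
Dose 1 (265 mg at t=0 h): 265·exp(−0.11552·11) = 74.363 mg/L
Dose 2 (370 mg at t=5 h): 370·exp(−0.11552·6) = 185.000 mg/L
Dose 3 (370 mg at t=10 h): 370·exp(−0.11552·1) = 329.633 mg/L
C(11) = 74.363 + 185.000 + 329.633 = 588.996 mg/L

588.996 mg/L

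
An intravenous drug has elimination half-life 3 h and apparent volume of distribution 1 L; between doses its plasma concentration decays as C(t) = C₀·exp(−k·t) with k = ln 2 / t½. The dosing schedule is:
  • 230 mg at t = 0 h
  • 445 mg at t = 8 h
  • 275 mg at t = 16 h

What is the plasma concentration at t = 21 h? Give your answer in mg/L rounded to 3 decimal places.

110.491 mg/L

k = ln 2 / 3 = 0.23105 per h
Dose 1 (230 mg at t=0 h): 230·exp(−0.23105·21) = 1.797 mg/L
Dose 2 (445 mg at t=8 h): 445·exp(−0.23105·13) = 22.075 mg/L
Dose 3 (275 mg at t=16 h): 275·exp(−0.23105·5) = 86.620 mg/L
C(21) = 1.797 + 22.075 + 86.620 = 110.491 mg/L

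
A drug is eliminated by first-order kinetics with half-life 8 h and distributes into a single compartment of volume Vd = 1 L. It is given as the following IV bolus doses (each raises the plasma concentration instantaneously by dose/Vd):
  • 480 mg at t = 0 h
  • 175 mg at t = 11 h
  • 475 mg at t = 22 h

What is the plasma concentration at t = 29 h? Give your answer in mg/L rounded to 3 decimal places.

k = ln 2 / 8 = 0.08664 per h
Dose 1 (480 mg at t=0 h): 480·exp(−0.08664·29) = 38.905 mg/L
Dose 2 (175 mg at t=11 h): 175·exp(−0.08664·18) = 36.789 mg/L
Dose 3 (475 mg at t=22 h): 475·exp(−0.08664·7) = 258.996 mg/L
C(29) = 38.905 + 36.789 + 258.996 = 334.690 mg/L

334.690 mg/L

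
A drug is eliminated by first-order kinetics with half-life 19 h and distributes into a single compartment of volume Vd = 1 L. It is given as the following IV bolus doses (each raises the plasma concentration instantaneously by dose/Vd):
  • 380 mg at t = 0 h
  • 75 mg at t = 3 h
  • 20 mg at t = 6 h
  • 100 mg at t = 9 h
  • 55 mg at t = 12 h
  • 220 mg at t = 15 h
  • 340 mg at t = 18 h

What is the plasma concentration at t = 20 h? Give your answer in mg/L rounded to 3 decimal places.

842.950 mg/L

k = ln 2 / 19 = 0.03648 per h
Dose 1 (380 mg at t=0 h): 380·exp(−0.03648·20) = 183.193 mg/L
Dose 2 (75 mg at t=3 h): 75·exp(−0.03648·17) = 40.338 mg/L
Dose 3 (20 mg at t=6 h): 20·exp(−0.03648·14) = 12.001 mg/L
Dose 4 (100 mg at t=9 h): 100·exp(−0.03648·11) = 66.945 mg/L
Dose 5 (55 mg at t=12 h): 55·exp(−0.03648·8) = 41.078 mg/L
Dose 6 (220 mg at t=15 h): 220·exp(−0.03648·5) = 183.318 mg/L
Dose 7 (340 mg at t=18 h): 340·exp(−0.03648·2) = 316.076 mg/L
C(20) = 183.193 + 40.338 + 12.001 + 66.945 + 41.078 + 183.318 + 316.076 = 842.950 mg/L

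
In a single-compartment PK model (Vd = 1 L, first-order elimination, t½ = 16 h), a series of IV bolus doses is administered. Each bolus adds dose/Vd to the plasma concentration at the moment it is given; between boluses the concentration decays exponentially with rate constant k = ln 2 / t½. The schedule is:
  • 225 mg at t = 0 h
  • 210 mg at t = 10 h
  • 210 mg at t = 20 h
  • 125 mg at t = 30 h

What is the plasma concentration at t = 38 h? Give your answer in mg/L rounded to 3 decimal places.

k = ln 2 / 16 = 0.04332 per h
Dose 1 (225 mg at t=0 h): 225·exp(−0.04332·38) = 43.375 mg/L
Dose 2 (210 mg at t=10 h): 210·exp(−0.04332·28) = 62.433 mg/L
Dose 3 (210 mg at t=20 h): 210·exp(−0.04332·18) = 96.285 mg/L
Dose 4 (125 mg at t=30 h): 125·exp(−0.04332·8) = 88.388 mg/L
C(38) = 43.375 + 62.433 + 96.285 + 88.388 = 290.482 mg/L

290.482 mg/L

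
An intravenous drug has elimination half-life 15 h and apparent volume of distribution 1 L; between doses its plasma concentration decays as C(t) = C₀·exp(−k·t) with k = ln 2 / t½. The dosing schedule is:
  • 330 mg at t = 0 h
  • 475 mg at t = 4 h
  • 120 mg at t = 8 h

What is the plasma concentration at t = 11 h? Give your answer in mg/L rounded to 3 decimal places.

646.692 mg/L

k = ln 2 / 15 = 0.04621 per h
Dose 1 (330 mg at t=0 h): 330·exp(−0.04621·11) = 198.499 mg/L
Dose 2 (475 mg at t=4 h): 475·exp(−0.04621·7) = 343.726 mg/L
Dose 3 (120 mg at t=8 h): 120·exp(−0.04621·3) = 104.466 mg/L
C(11) = 198.499 + 343.726 + 104.466 = 646.692 mg/L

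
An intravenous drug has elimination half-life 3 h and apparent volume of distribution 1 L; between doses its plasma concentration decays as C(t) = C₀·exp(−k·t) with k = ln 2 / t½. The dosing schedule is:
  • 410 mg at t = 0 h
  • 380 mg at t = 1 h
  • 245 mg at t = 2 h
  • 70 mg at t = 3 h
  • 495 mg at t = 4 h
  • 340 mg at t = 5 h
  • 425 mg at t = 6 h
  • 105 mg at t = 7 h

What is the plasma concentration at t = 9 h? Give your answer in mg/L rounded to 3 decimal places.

k = ln 2 / 3 = 0.23105 per h
Dose 1 (410 mg at t=0 h): 410·exp(−0.23105·9) = 51.250 mg/L
Dose 2 (380 mg at t=1 h): 380·exp(−0.23105·8) = 59.846 mg/L
Dose 3 (245 mg at t=2 h): 245·exp(−0.23105·7) = 48.614 mg/L
Dose 4 (70 mg at t=3 h): 70·exp(−0.23105·6) = 17.500 mg/L
Dose 5 (495 mg at t=4 h): 495·exp(−0.23105·5) = 155.915 mg/L
Dose 6 (340 mg at t=5 h): 340·exp(−0.23105·4) = 134.929 mg/L
Dose 7 (425 mg at t=6 h): 425·exp(−0.23105·3) = 212.500 mg/L
Dose 8 (105 mg at t=7 h): 105·exp(−0.23105·2) = 66.146 mg/L
C(9) = 51.250 + 59.846 + 48.614 + 17.500 + 155.915 + 134.929 + 212.500 + 66.146 = 746.701 mg/L

746.701 mg/L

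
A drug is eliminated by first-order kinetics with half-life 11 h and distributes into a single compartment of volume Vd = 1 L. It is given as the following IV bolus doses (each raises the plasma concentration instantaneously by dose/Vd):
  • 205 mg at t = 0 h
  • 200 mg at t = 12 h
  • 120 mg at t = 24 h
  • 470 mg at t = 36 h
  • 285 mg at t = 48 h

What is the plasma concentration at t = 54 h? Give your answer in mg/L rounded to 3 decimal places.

385.581 mg/L

k = ln 2 / 11 = 0.06301 per h
Dose 1 (205 mg at t=0 h): 205·exp(−0.06301·54) = 6.823 mg/L
Dose 2 (200 mg at t=12 h): 200·exp(−0.06301·42) = 14.179 mg/L
Dose 3 (120 mg at t=24 h): 120·exp(−0.06301·30) = 18.121 mg/L
Dose 4 (470 mg at t=36 h): 470·exp(−0.06301·18) = 151.183 mg/L
Dose 5 (285 mg at t=48 h): 285·exp(−0.06301·6) = 195.275 mg/L
C(54) = 6.823 + 14.179 + 18.121 + 151.183 + 195.275 = 385.581 mg/L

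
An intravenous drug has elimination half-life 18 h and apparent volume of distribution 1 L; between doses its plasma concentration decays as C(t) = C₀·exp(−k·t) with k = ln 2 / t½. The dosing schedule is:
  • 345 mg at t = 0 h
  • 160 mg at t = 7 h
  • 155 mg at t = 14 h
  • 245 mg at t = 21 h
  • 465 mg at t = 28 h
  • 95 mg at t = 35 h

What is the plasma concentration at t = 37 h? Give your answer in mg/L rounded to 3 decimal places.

k = ln 2 / 18 = 0.03851 per h
Dose 1 (345 mg at t=0 h): 345·exp(−0.03851·37) = 82.992 mg/L
Dose 2 (160 mg at t=7 h): 160·exp(−0.03851·30) = 50.397 mg/L
Dose 3 (155 mg at t=14 h): 155·exp(−0.03851·23) = 63.927 mg/L
Dose 4 (245 mg at t=21 h): 245·exp(−0.03851·16) = 132.307 mg/L
Dose 5 (465 mg at t=28 h): 465·exp(−0.03851·9) = 328.805 mg/L
Dose 6 (95 mg at t=35 h): 95·exp(−0.03851·2) = 87.958 mg/L
C(37) = 82.992 + 50.397 + 63.927 + 132.307 + 328.805 + 87.958 = 746.385 mg/L

746.385 mg/L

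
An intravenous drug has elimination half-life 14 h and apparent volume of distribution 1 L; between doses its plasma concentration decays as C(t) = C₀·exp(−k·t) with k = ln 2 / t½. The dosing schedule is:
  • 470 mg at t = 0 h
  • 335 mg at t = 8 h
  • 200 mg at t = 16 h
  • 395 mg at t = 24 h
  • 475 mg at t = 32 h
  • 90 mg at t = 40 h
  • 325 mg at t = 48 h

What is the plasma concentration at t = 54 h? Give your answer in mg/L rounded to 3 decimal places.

632.999 mg/L

k = ln 2 / 14 = 0.04951 per h
Dose 1 (470 mg at t=0 h): 470·exp(−0.04951·54) = 32.433 mg/L
Dose 2 (335 mg at t=8 h): 335·exp(−0.04951·46) = 34.352 mg/L
Dose 3 (200 mg at t=16 h): 200·exp(−0.04951·38) = 30.475 mg/L
Dose 4 (395 mg at t=24 h): 395·exp(−0.04951·30) = 89.440 mg/L
Dose 5 (475 mg at t=32 h): 475·exp(−0.04951·22) = 159.826 mg/L
Dose 6 (90 mg at t=40 h): 90·exp(−0.04951·14) = 45.000 mg/L
Dose 7 (325 mg at t=48 h): 325·exp(−0.04951·6) = 241.474 mg/L
C(54) = 32.433 + 34.352 + 30.475 + 89.440 + 159.826 + 45.000 + 241.474 = 632.999 mg/L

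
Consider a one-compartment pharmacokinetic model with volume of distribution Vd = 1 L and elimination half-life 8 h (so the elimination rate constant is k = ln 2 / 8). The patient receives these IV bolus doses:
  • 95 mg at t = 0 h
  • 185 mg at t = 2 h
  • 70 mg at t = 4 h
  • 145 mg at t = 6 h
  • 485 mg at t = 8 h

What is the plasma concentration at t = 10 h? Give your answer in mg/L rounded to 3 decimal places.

k = ln 2 / 8 = 0.08664 per h
Dose 1 (95 mg at t=0 h): 95·exp(−0.08664·10) = 39.943 mg/L
Dose 2 (185 mg at t=2 h): 185·exp(−0.08664·8) = 92.500 mg/L
Dose 3 (70 mg at t=4 h): 70·exp(−0.08664·6) = 41.622 mg/L
Dose 4 (145 mg at t=6 h): 145·exp(−0.08664·4) = 102.530 mg/L
Dose 5 (485 mg at t=8 h): 485·exp(−0.08664·2) = 407.835 mg/L
C(10) = 39.943 + 92.500 + 41.622 + 102.530 + 407.835 = 684.430 mg/L

684.430 mg/L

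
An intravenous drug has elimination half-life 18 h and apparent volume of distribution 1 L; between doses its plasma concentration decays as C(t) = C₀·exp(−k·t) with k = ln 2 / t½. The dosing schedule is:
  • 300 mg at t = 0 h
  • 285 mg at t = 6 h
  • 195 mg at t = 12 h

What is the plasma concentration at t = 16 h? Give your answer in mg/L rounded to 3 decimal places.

k = ln 2 / 18 = 0.03851 per h
Dose 1 (300 mg at t=0 h): 300·exp(−0.03851·16) = 162.009 mg/L
Dose 2 (285 mg at t=6 h): 285·exp(−0.03851·10) = 193.913 mg/L
Dose 3 (195 mg at t=12 h): 195·exp(−0.03851·4) = 167.163 mg/L
C(16) = 162.009 + 193.913 + 167.163 = 523.084 mg/L

523.084 mg/L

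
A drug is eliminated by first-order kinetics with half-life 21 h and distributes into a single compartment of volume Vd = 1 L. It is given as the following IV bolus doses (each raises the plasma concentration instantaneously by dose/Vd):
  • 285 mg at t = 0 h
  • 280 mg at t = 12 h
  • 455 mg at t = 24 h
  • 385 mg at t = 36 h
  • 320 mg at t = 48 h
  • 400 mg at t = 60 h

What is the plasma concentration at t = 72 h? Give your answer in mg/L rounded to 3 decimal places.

k = ln 2 / 21 = 0.03301 per h
Dose 1 (285 mg at t=0 h): 285·exp(−0.03301·72) = 26.469 mg/L
Dose 2 (280 mg at t=12 h): 280·exp(−0.03301·60) = 38.643 mg/L
Dose 3 (455 mg at t=24 h): 455·exp(−0.03301·48) = 93.313 mg/L
Dose 4 (385 mg at t=36 h): 385·exp(−0.03301·36) = 117.330 mg/L
Dose 5 (320 mg at t=48 h): 320·exp(−0.03301·24) = 144.916 mg/L
Dose 6 (400 mg at t=60 h): 400·exp(−0.03301·12) = 269.180 mg/L
C(72) = 26.469 + 38.643 + 93.313 + 117.330 + 144.916 + 269.180 = 689.851 mg/L

689.851 mg/L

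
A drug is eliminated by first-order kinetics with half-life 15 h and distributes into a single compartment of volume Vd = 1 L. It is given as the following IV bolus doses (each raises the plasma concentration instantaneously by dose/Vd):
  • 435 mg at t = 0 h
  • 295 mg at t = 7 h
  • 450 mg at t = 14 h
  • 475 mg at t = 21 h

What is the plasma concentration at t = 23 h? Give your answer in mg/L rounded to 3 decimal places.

k = ln 2 / 15 = 0.04621 per h
Dose 1 (435 mg at t=0 h): 435·exp(−0.04621·23) = 150.283 mg/L
Dose 2 (295 mg at t=7 h): 295·exp(−0.04621·16) = 140.839 mg/L
Dose 3 (450 mg at t=14 h): 450·exp(−0.04621·9) = 296.889 mg/L
Dose 4 (475 mg at t=21 h): 475·exp(−0.04621·2) = 433.068 mg/L
C(23) = 150.283 + 140.839 + 296.889 + 433.068 = 1021.080 mg/L

1021.080 mg/L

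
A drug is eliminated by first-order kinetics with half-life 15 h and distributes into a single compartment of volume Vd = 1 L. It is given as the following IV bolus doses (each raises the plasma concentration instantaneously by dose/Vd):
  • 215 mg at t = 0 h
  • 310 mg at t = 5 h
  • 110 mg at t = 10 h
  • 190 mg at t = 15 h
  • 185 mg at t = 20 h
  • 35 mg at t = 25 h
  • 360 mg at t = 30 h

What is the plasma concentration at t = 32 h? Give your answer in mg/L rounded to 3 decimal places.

k = ln 2 / 15 = 0.04621 per h
Dose 1 (215 mg at t=0 h): 215·exp(−0.04621·32) = 49.005 mg/L
Dose 2 (310 mg at t=5 h): 310·exp(−0.04621·27) = 89.024 mg/L
Dose 3 (110 mg at t=10 h): 110·exp(−0.04621·22) = 39.800 mg/L
Dose 4 (190 mg at t=15 h): 190·exp(−0.04621·17) = 86.614 mg/L
Dose 5 (185 mg at t=20 h): 185·exp(−0.04621·12) = 106.255 mg/L
Dose 6 (35 mg at t=25 h): 35·exp(−0.04621·7) = 25.327 mg/L
Dose 7 (360 mg at t=30 h): 360·exp(−0.04621·2) = 328.220 mg/L
C(32) = 49.005 + 89.024 + 39.800 + 86.614 + 106.255 + 25.327 + 328.220 = 724.245 mg/L

724.245 mg/L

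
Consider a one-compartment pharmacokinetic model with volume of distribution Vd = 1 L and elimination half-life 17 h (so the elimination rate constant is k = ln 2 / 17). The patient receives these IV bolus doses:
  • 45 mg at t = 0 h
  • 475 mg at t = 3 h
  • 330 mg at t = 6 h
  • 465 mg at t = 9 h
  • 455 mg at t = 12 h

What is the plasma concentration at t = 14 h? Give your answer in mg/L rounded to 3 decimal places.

k = ln 2 / 17 = 0.04077 per h
Dose 1 (45 mg at t=0 h): 45·exp(−0.04077·14) = 25.428 mg/L
Dose 2 (475 mg at t=3 h): 475·exp(−0.04077·11) = 303.326 mg/L
Dose 3 (330 mg at t=6 h): 330·exp(−0.04077·8) = 238.151 mg/L
Dose 4 (465 mg at t=9 h): 465·exp(−0.04077·5) = 379.241 mg/L
Dose 5 (455 mg at t=12 h): 455·exp(−0.04077·2) = 419.369 mg/L
C(14) = 25.428 + 303.326 + 238.151 + 379.241 + 419.369 = 1365.514 mg/L

1365.514 mg/L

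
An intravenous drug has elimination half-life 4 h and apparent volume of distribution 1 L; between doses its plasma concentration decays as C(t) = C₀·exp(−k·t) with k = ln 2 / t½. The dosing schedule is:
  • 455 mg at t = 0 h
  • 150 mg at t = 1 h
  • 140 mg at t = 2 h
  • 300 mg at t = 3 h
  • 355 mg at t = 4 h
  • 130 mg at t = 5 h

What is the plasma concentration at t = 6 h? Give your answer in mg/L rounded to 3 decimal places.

k = ln 2 / 4 = 0.17329 per h
Dose 1 (455 mg at t=0 h): 455·exp(−0.17329·6) = 160.867 mg/L
Dose 2 (150 mg at t=1 h): 150·exp(−0.17329·5) = 63.067 mg/L
Dose 3 (140 mg at t=2 h): 140·exp(−0.17329·4) = 70.000 mg/L
Dose 4 (300 mg at t=3 h): 300·exp(−0.17329·3) = 178.381 mg/L
Dose 5 (355 mg at t=4 h): 355·exp(−0.17329·2) = 251.023 mg/L
Dose 6 (130 mg at t=5 h): 130·exp(−0.17329·1) = 109.317 mg/L
C(6) = 160.867 + 63.067 + 70.000 + 178.381 + 251.023 + 109.317 = 832.655 mg/L

832.655 mg/L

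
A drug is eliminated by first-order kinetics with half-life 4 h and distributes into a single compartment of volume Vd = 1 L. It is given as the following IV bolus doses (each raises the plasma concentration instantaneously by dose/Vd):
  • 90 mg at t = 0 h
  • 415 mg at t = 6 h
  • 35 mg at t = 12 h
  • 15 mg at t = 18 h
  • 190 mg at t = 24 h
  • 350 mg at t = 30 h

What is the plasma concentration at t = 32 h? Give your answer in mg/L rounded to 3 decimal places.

302.344 mg/L

k = ln 2 / 4 = 0.17329 per h
Dose 1 (90 mg at t=0 h): 90·exp(−0.17329·32) = 0.352 mg/L
Dose 2 (415 mg at t=6 h): 415·exp(−0.17329·26) = 4.585 mg/L
Dose 3 (35 mg at t=12 h): 35·exp(−0.17329·20) = 1.094 mg/L
Dose 4 (15 mg at t=18 h): 15·exp(−0.17329·14) = 1.326 mg/L
Dose 5 (190 mg at t=24 h): 190·exp(−0.17329·8) = 47.500 mg/L
Dose 6 (350 mg at t=30 h): 350·exp(−0.17329·2) = 247.487 mg/L
C(32) = 0.352 + 4.585 + 1.094 + 1.326 + 47.500 + 247.487 = 302.344 mg/L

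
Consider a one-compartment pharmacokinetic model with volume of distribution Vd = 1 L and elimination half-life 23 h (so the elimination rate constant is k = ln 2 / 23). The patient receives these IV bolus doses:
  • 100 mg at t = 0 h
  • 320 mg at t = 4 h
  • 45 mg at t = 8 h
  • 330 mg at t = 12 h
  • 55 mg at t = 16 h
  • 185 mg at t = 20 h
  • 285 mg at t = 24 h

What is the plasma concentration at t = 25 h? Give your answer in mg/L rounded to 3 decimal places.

k = ln 2 / 23 = 0.03014 per h
Dose 1 (100 mg at t=0 h): 100·exp(−0.03014·25) = 47.075 mg/L
Dose 2 (320 mg at t=4 h): 320·exp(−0.03014·21) = 169.940 mg/L
Dose 3 (45 mg at t=8 h): 45·exp(−0.03014·17) = 26.960 mg/L
Dose 4 (330 mg at t=12 h): 330·exp(−0.03014·13) = 223.032 mg/L
Dose 5 (55 mg at t=16 h): 55·exp(−0.03014·9) = 41.934 mg/L
Dose 6 (185 mg at t=20 h): 185·exp(−0.03014·5) = 159.122 mg/L
Dose 7 (285 mg at t=24 h): 285·exp(−0.03014·1) = 276.539 mg/L
C(25) = 47.075 + 169.940 + 26.960 + 223.032 + 41.934 + 159.122 + 276.539 = 944.602 mg/L

944.602 mg/L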